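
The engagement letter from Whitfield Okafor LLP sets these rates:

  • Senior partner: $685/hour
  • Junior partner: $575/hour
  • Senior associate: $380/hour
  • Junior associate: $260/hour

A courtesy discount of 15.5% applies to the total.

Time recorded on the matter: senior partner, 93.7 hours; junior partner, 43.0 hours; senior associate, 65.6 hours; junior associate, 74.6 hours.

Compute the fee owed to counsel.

Senior partner: 93.7 × $685 = $64,184.50
Junior partner: 43.0 × $575 = $24,725.00
Senior associate: 65.6 × $380 = $24,928.00
Junior associate: 74.6 × $260 = $19,396.00
Subtotal: $133,233.50
Less 15.5% discount: −$20,651.19
Total: $133,233.50 − $20,651.19 = $112,582.31

$112,582.31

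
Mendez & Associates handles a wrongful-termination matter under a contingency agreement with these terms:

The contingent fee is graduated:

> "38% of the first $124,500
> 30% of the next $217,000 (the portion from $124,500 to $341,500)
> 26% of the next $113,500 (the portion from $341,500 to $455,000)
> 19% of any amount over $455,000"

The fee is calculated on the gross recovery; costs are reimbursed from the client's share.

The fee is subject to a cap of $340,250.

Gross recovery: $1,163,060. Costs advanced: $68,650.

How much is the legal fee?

$276,451.40

Fee base is the gross recovery, $1,163,060; costs are reimbursed separately.
First $124,500 at 38% = $47,310.00
Next $217,000 at 30% = $65,100.00
Next $113,500 at 26% = $29,510.00
Remaining $708,060 at 19% = $134,531.40
Fee: $47,310.00 + $65,100.00 + $29,510.00 + $134,531.40 = $276,451.40
$276,451.40 is under the $340,250 cap.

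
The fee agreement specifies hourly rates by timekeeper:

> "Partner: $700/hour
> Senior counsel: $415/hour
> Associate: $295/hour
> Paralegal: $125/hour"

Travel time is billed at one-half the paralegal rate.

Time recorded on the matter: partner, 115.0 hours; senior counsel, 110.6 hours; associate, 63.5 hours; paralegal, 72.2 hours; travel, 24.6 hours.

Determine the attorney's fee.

$155,694.00

Partner: 115.0 × $700 = $80,500.00
Senior counsel: 110.6 × $415 = $45,899.00
Associate: 63.5 × $295 = $18,732.50
Paralegal: 72.2 × $125 = $9,025.00
Subtotal: $80,500.00 + $45,899.00 + $18,732.50 + $9,025.00 = $154,156.50
Travel: 24.6 × ($125 ÷ 2) = 24.6 × $62.50 = $1,537.50
Total: $154,156.50 + $1,537.50 = $155,694.00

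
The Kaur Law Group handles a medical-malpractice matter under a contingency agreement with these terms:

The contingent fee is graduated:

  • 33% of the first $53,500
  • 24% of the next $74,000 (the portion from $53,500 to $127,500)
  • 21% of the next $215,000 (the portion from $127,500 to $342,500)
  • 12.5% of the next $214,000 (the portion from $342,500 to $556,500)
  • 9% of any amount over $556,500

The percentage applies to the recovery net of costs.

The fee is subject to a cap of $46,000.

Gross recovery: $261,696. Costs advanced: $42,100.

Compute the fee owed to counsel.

$46,000.00

Fee base (net of costs): $261,696 − $42,100 = $219,596
First $53,500 at 33% = $17,655.00
Next $74,000 at 24% = $17,760.00
Remaining $92,096 at 21% = $19,340.16
Fee: $17,655.00 + $17,760.00 + $19,340.16 = $54,755.16
$54,755.16 exceeds the $46,000 cap, so the fee is capped at $46,000.00.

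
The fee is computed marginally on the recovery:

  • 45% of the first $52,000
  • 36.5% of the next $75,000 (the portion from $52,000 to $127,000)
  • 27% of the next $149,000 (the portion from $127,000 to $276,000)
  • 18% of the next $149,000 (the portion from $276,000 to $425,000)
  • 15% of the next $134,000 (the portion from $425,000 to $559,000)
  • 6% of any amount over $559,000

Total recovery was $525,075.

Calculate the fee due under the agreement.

First $52,000 at 45% = $23,400.00
Next $75,000 at 36.5% = $27,375.00
Next $149,000 at 27% = $40,230.00
Next $149,000 at 18% = $26,820.00
Remaining $100,075 at 15% = $15,011.25
Fee: $23,400.00 + $27,375.00 + $40,230.00 + $26,820.00 + $15,011.25 = $132,836.25

$132,836.25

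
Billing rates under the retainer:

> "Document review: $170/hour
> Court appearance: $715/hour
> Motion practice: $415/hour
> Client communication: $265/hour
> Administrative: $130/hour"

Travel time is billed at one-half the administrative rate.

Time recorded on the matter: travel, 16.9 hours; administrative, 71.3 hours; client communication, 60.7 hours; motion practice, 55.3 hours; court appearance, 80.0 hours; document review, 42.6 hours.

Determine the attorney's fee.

$113,844.50

Document review: 42.6 × $170 = $7,242.00
Court appearance: 80.0 × $715 = $57,200.00
Motion practice: 55.3 × $415 = $22,949.50
Client communication: 60.7 × $265 = $16,085.50
Administrative: 71.3 × $130 = $9,269.00
Subtotal: $7,242.00 + $57,200.00 + $22,949.50 + $16,085.50 + $9,269.00 = $112,746.00
Travel: 16.9 × ($130 ÷ 2) = 16.9 × $65.00 = $1,098.50
Total: $112,746.00 + $1,098.50 = $113,844.50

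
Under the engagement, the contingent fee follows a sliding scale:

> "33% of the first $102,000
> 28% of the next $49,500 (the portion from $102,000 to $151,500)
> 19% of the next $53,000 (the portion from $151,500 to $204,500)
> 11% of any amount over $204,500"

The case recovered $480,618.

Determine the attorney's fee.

First $102,000 at 33% = $33,660.00
Next $49,500 at 28% = $13,860.00
Next $53,000 at 19% = $10,070.00
Remaining $276,118 at 11% = $30,372.98
Fee: $33,660.00 + $13,860.00 + $10,070.00 + $30,372.98 = $87,962.98

$87,962.98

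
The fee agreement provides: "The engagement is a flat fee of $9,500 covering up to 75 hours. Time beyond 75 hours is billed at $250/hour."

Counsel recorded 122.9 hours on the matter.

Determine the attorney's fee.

Flat fee: $9,500.00
Excess hours: 122.9 − 75 = 47.9
Overrun: 47.9 × $250 = $11,975.00
Total: $9,500.00 + $11,975.00 = $21,475.00

$21,475.00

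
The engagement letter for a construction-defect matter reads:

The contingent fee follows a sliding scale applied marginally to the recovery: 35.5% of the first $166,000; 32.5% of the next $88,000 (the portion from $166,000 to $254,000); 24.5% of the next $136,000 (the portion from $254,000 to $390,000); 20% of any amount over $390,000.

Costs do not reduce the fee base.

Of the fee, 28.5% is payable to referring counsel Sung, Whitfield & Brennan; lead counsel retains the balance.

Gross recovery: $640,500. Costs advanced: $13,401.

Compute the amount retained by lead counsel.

Fee base is the gross recovery, $640,500; costs are reimbursed separately.
First $166,000 at 35.5% = $58,930.00
Next $88,000 at 32.5% = $28,600.00
Next $136,000 at 24.5% = $33,320.00
Remaining $250,500 at 20% = $50,100.00
Fee: $58,930.00 + $28,600.00 + $33,320.00 + $50,100.00 = $170,950.00
Referral share: 28.5% of $170,950.00 = $48,720.75; lead counsel retains $170,950.00 − $48,720.75 = $122,229.25.

$122,229.25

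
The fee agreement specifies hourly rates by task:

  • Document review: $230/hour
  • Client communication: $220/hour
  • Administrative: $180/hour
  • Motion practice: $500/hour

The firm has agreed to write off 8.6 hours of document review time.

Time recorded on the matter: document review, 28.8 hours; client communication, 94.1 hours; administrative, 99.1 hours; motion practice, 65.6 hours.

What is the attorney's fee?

$75,986.00

Document review: 28.8 × $230 = $6,624.00
Client communication: 94.1 × $220 = $20,702.00
Administrative: 99.1 × $180 = $17,838.00
Motion practice: 65.6 × $500 = $32,800.00
Subtotal: $77,964.00
Write-off: 8.6 × $230 = $1,978.00
Total: $77,964.00 − $1,978.00 = $75,986.00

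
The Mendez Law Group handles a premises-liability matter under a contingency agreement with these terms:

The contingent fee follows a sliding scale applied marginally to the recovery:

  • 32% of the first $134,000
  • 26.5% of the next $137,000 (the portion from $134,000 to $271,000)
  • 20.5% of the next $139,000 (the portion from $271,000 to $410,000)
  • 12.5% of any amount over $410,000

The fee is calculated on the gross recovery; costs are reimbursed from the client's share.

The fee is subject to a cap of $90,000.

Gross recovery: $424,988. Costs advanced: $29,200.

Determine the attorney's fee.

$90,000.00

Fee base is the gross recovery, $424,988; costs are reimbursed separately.
First $134,000 at 32% = $42,880.00
Next $137,000 at 26.5% = $36,305.00
Next $139,000 at 20.5% = $28,495.00
Remaining $14,988 at 12.5% = $1,873.50
Fee: $42,880.00 + $36,305.00 + $28,495.00 + $1,873.50 = $109,553.50
$109,553.50 exceeds the $90,000 cap, so the fee is capped at $90,000.00.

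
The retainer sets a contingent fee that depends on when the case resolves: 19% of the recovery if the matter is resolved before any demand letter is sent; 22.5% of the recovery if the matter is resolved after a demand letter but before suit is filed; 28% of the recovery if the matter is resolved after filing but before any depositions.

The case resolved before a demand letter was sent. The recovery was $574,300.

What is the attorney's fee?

The matter resolved before a demand letter was sent, so the 19% rate applies.
$574,300 × 19% = $109,117.00

$109,117.00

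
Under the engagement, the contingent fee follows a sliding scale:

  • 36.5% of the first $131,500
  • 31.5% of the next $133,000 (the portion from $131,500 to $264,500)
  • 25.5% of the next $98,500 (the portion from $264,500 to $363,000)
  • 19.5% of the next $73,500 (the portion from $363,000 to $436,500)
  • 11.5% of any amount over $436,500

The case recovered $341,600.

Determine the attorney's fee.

First $131,500 at 36.5% = $47,997.50
Next $133,000 at 31.5% = $41,895.00
Remaining $77,100 at 25.5% = $19,660.50
Fee: $47,997.50 + $41,895.00 + $19,660.50 = $109,553.00

$109,553.00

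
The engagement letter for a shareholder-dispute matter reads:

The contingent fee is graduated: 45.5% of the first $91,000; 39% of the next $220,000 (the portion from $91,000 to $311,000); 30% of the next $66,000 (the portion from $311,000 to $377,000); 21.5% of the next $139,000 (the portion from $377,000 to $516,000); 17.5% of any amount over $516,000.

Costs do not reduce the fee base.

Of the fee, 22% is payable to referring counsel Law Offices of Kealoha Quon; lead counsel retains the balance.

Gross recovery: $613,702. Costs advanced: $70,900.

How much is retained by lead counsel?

$151,310.52

Fee base is the gross recovery, $613,702; costs are reimbursed separately.
First $91,000 at 45.5% = $41,405.00
Next $220,000 at 39% = $85,800.00
Next $66,000 at 30% = $19,800.00
Next $139,000 at 21.5% = $29,885.00
Remaining $97,702 at 17.5% = $17,097.85
Fee: $41,405.00 + $85,800.00 + $19,800.00 + $29,885.00 + $17,097.85 = $193,987.85
Referral share: 22% of $193,987.85 = $42,677.33; lead counsel retains $193,987.85 − $42,677.33 = $151,310.52.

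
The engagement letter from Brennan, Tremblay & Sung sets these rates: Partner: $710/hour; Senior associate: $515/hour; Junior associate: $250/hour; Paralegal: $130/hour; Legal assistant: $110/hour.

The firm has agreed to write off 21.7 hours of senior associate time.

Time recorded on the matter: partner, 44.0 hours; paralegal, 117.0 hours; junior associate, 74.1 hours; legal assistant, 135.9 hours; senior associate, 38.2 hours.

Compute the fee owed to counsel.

Partner: 44.0 × $710 = $31,240.00
Senior associate: 38.2 × $515 = $19,673.00
Junior associate: 74.1 × $250 = $18,525.00
Paralegal: 117.0 × $130 = $15,210.00
Legal assistant: 135.9 × $110 = $14,949.00
Subtotal: $99,597.00
Write-off: 21.7 × $515 = $11,175.50
Total: $99,597.00 − $11,175.50 = $88,421.50

$88,421.50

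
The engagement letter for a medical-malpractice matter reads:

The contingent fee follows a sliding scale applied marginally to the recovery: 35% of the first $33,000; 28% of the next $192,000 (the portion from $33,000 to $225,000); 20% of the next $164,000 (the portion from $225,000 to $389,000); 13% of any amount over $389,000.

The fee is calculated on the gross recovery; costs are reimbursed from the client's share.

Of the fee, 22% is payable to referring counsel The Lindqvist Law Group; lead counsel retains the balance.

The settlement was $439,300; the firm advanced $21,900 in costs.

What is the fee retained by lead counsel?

Fee base is the gross recovery, $439,300; costs are reimbursed separately.
First $33,000 at 35% = $11,550.00
Next $192,000 at 28% = $53,760.00
Next $164,000 at 20% = $32,800.00
Remaining $50,300 at 13% = $6,539.00
Fee: $11,550.00 + $53,760.00 + $32,800.00 + $6,539.00 = $104,649.00
Referral share: 22% of $104,649.00 = $23,022.78; lead counsel retains $104,649.00 − $23,022.78 = $81,626.22.

$81,626.22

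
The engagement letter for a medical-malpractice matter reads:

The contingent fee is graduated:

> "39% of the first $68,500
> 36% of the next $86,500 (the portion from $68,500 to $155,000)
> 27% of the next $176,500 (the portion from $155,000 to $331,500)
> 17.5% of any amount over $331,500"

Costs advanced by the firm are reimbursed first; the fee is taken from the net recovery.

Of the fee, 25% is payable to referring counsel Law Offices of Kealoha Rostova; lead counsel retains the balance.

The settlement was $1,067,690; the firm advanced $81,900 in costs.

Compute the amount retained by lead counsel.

Fee base (net of costs): $1,067,690 − $81,900 = $985,790
First $68,500 at 39% = $26,715.00
Next $86,500 at 36% = $31,140.00
Next $176,500 at 27% = $47,655.00
Remaining $654,290 at 17.5% = $114,500.75
Fee: $26,715.00 + $31,140.00 + $47,655.00 + $114,500.75 = $220,010.75
Referral share: 25% of $220,010.75 = $55,002.69; lead counsel retains $220,010.75 − $55,002.69 = $165,008.06.

$165,008.06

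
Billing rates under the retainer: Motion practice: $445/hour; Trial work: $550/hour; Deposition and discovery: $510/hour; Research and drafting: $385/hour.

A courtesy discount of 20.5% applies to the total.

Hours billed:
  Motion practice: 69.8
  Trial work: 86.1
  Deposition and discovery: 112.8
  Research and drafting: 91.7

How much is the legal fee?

$136,142.56

Motion practice: 69.8 × $445 = $31,061.00
Trial work: 86.1 × $550 = $47,355.00
Deposition and discovery: 112.8 × $510 = $57,528.00
Research and drafting: 91.7 × $385 = $35,304.50
Subtotal: $171,248.50
Less 20.5% discount: −$35,105.94
Total: $171,248.50 − $35,105.94 = $136,142.56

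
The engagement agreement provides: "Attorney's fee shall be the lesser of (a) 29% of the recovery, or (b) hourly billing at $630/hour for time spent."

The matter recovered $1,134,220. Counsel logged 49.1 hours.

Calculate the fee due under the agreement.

$30,933.00

(a) 29% of $1,134,220 = $328,923.80
(b) 49.1 × $630 = $30,933.00
The lesser is (b): $30,933.00.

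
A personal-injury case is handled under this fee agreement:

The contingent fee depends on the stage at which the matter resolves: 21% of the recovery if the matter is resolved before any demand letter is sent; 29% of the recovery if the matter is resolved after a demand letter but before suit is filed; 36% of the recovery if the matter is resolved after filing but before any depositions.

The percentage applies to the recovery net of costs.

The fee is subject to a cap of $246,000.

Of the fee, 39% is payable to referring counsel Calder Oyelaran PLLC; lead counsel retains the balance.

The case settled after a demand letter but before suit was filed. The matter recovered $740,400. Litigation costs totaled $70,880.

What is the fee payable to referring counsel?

Fee base (net of costs): $740,400 − $70,880 = $669,520
The matter settled after a demand letter but before suit was filed, so the 29% rate applies.
$669,520 × 29% = $194,160.80
$194,160.80 is under the $246,000 cap.
Referral share: 39% of $194,160.80 = $75,722.71; lead counsel retains $194,160.80 − $75,722.71 = $118,438.09.

$75,722.71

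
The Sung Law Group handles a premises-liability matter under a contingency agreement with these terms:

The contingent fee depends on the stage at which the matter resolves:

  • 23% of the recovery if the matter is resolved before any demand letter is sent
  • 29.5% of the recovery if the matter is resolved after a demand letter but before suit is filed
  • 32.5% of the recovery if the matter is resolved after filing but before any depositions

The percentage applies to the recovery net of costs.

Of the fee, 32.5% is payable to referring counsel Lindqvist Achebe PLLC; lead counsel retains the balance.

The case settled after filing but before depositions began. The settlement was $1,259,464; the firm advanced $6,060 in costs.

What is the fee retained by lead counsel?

Fee base (net of costs): $1,259,464 − $6,060 = $1,253,404
The matter settled after filing but before depositions began, so the 32.5% rate applies.
$1,253,404 × 32.5% = $407,356.30
Referral share: 32.5% of $407,356.30 = $132,390.80; lead counsel retains $407,356.30 − $132,390.80 = $274,965.50.

$274,965.50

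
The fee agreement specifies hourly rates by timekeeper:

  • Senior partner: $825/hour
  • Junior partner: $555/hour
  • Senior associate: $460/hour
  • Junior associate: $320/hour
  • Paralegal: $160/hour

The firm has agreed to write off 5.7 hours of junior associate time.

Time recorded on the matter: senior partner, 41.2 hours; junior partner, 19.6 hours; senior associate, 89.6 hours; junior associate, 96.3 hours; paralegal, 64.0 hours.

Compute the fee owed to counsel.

Senior partner: 41.2 × $825 = $33,990.00
Junior partner: 19.6 × $555 = $10,878.00
Senior associate: 89.6 × $460 = $41,216.00
Junior associate: 96.3 × $320 = $30,816.00
Paralegal: 64.0 × $160 = $10,240.00
Subtotal: $127,140.00
Write-off: 5.7 × $320 = $1,824.00
Total: $127,140.00 − $1,824.00 = $125,316.00

$125,316.00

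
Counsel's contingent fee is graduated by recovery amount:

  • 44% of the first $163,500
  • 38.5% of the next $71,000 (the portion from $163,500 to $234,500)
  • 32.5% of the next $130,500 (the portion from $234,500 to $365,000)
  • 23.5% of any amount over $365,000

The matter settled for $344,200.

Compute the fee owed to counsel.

First $163,500 at 44% = $71,940.00
Next $71,000 at 38.5% = $27,335.00
Remaining $109,700 at 32.5% = $35,652.50
Fee: $71,940.00 + $27,335.00 + $35,652.50 = $134,927.50

$134,927.50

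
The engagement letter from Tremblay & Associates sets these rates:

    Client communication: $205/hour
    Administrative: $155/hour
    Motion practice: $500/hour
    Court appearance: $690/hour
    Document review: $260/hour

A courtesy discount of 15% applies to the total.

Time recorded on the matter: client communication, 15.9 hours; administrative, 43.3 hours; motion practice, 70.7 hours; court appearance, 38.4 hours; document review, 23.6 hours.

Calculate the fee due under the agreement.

Client communication: 15.9 × $205 = $3,259.50
Administrative: 43.3 × $155 = $6,711.50
Motion practice: 70.7 × $500 = $35,350.00
Court appearance: 38.4 × $690 = $26,496.00
Document review: 23.6 × $260 = $6,136.00
Subtotal: $77,953.00
Less 15% discount: −$11,692.95
Total: $77,953.00 − $11,692.95 = $66,260.05

$66,260.05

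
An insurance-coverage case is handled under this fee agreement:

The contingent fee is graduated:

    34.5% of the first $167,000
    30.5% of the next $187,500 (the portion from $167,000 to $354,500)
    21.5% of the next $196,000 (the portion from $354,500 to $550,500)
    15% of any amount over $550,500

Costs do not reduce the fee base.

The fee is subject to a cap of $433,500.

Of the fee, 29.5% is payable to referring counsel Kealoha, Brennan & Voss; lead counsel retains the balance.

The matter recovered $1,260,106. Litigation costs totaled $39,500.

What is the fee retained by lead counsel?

$185,685.30

Fee base is the gross recovery, $1,260,106; costs are reimbursed separately.
First $167,000 at 34.5% = $57,615.00
Next $187,500 at 30.5% = $57,187.50
Next $196,000 at 21.5% = $42,140.00
Remaining $709,606 at 15% = $106,440.90
Fee: $57,615.00 + $57,187.50 + $42,140.00 + $106,440.90 = $263,383.40
$263,383.40 is under the $433,500 cap.
Referral share: 29.5% of $263,383.40 = $77,698.10; lead counsel retains $263,383.40 − $77,698.10 = $185,685.30.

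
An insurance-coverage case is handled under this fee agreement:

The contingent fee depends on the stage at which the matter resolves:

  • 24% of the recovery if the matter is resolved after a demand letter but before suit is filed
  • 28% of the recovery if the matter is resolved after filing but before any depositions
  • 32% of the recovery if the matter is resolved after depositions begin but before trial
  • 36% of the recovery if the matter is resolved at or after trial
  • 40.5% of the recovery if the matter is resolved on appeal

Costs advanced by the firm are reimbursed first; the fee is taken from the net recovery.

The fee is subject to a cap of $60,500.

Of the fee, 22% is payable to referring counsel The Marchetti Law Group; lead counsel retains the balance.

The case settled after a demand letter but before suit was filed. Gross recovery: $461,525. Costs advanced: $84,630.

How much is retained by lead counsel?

Fee base (net of costs): $461,525 − $84,630 = $376,895
The matter settled after a demand letter but before suit was filed, so the 24% rate applies.
$376,895 × 24% = $90,454.80
$90,454.80 exceeds the $60,500 cap, so the fee is capped at $60,500.00.
Referral share: 22% of $60,500.00 = $13,310.00; lead counsel retains $60,500.00 − $13,310.00 = $47,190.00.

$47,190.00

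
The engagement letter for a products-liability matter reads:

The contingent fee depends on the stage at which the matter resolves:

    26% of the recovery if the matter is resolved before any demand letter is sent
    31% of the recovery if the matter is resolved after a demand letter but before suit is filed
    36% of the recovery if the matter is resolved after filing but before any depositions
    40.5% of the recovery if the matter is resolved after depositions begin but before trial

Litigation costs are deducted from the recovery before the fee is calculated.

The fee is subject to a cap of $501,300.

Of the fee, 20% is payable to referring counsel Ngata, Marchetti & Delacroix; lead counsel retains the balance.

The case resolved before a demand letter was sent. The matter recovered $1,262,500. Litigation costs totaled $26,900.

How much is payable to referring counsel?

$64,251.20

Fee base (net of costs): $1,262,500 − $26,900 = $1,235,600
The matter resolved before a demand letter was sent, so the 26% rate applies.
$1,235,600 × 26% = $321,256.00
$321,256.00 is under the $501,300 cap.
Referral share: 20% of $321,256.00 = $64,251.20; lead counsel retains $321,256.00 − $64,251.20 = $257,004.80.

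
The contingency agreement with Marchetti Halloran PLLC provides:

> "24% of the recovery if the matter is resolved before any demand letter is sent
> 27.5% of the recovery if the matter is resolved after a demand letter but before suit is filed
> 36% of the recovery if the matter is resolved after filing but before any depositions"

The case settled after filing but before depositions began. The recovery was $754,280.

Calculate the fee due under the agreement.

$271,540.80

The matter settled after filing but before depositions began, so the 36% rate applies.
$754,280 × 36% = $271,540.80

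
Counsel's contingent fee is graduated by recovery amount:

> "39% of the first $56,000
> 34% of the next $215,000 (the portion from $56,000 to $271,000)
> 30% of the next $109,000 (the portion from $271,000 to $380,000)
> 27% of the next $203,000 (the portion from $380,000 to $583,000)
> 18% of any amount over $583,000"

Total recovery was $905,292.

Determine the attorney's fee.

$240,462.56

First $56,000 at 39% = $21,840.00
Next $215,000 at 34% = $73,100.00
Next $109,000 at 30% = $32,700.00
Next $203,000 at 27% = $54,810.00
Remaining $322,292 at 18% = $58,012.56
Fee: $21,840.00 + $73,100.00 + $32,700.00 + $54,810.00 + $58,012.56 = $240,462.56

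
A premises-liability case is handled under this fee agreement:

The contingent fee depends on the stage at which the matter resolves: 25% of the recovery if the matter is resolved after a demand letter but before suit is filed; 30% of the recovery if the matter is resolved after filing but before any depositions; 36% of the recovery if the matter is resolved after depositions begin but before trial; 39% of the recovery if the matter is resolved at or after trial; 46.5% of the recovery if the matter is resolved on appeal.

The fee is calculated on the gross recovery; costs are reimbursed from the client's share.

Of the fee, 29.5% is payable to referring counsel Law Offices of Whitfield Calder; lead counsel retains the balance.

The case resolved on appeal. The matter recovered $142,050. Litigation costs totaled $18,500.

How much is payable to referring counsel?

Fee base is the gross recovery, $142,050; costs are reimbursed separately.
The matter resolved on appeal, so the 46.5% rate applies.
$142,050 × 46.5% = $66,053.25
Referral share: 29.5% of $66,053.25 = $19,485.71; lead counsel retains $66,053.25 − $19,485.71 = $46,567.54.

$19,485.71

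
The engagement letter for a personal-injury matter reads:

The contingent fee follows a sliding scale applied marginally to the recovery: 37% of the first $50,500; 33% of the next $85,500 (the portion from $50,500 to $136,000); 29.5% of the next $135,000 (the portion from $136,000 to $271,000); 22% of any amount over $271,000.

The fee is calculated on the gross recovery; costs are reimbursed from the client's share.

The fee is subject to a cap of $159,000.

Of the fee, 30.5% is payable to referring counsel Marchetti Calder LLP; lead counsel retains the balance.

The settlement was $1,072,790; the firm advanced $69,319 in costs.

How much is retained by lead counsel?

$110,505.00

Fee base is the gross recovery, $1,072,790; costs are reimbursed separately.
First $50,500 at 37% = $18,685.00
Next $85,500 at 33% = $28,215.00
Next $135,000 at 29.5% = $39,825.00
Remaining $801,790 at 22% = $176,393.80
Fee: $18,685.00 + $28,215.00 + $39,825.00 + $176,393.80 = $263,118.80
$263,118.80 exceeds the $159,000 cap, so the fee is capped at $159,000.00.
Referral share: 30.5% of $159,000.00 = $48,495.00; lead counsel retains $159,000.00 − $48,495.00 = $110,505.00.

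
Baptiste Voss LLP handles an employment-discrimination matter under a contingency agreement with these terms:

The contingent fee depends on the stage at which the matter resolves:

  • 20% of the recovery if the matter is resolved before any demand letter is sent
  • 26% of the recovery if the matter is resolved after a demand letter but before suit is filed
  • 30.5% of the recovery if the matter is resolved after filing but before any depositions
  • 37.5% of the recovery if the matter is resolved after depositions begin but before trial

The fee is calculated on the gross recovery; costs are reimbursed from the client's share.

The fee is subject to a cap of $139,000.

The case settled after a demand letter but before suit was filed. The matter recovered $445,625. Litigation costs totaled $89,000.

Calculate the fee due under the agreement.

$115,862.50

Fee base is the gross recovery, $445,625; costs are reimbursed separately.
The matter settled after a demand letter but before suit was filed, so the 26% rate applies.
$445,625 × 26% = $115,862.50
$115,862.50 is under the $139,000 cap.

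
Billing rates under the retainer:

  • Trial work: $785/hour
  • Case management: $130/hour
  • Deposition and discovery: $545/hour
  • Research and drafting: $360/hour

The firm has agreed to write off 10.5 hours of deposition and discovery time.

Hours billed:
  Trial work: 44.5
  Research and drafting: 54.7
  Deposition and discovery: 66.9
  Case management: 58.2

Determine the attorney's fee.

Trial work: 44.5 × $785 = $34,932.50
Case management: 58.2 × $130 = $7,566.00
Deposition and discovery: 66.9 × $545 = $36,460.50
Research and drafting: 54.7 × $360 = $19,692.00
Subtotal: $98,651.00
Write-off: 10.5 × $545 = $5,722.50
Total: $98,651.00 − $5,722.50 = $92,928.50

$92,928.50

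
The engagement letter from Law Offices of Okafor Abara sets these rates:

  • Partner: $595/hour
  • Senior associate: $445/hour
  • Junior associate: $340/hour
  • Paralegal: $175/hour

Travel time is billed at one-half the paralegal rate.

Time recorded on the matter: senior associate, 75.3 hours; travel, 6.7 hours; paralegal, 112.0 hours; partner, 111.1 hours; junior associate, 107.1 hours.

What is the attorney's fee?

Partner: 111.1 × $595 = $66,104.50
Senior associate: 75.3 × $445 = $33,508.50
Junior associate: 107.1 × $340 = $36,414.00
Paralegal: 112.0 × $175 = $19,600.00
Subtotal: $66,104.50 + $33,508.50 + $36,414.00 + $19,600.00 = $155,627.00
Travel: 6.7 × ($175 ÷ 2) = 6.7 × $87.50 = $586.25
Total: $155,627.00 + $586.25 = $156,213.25

$156,213.25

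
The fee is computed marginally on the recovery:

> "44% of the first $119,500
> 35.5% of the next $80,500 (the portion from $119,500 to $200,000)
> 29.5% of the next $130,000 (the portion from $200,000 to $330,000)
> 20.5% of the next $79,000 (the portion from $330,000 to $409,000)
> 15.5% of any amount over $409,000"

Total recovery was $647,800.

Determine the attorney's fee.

First $119,500 at 44% = $52,580.00
Next $80,500 at 35.5% = $28,577.50
Next $130,000 at 29.5% = $38,350.00
Next $79,000 at 20.5% = $16,195.00
Remaining $238,800 at 15.5% = $37,014.00
Fee: $52,580.00 + $28,577.50 + $38,350.00 + $16,195.00 + $37,014.00 = $172,716.50

$172,716.50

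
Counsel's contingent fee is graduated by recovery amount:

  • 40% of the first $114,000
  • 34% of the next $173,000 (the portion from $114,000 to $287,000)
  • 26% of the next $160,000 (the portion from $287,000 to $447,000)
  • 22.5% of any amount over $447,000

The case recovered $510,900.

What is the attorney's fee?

First $114,000 at 40% = $45,600.00
Next $173,000 at 34% = $58,820.00
Next $160,000 at 26% = $41,600.00
Remaining $63,900 at 22.5% = $14,377.50
Fee: $45,600.00 + $58,820.00 + $41,600.00 + $14,377.50 = $160,397.50

$160,397.50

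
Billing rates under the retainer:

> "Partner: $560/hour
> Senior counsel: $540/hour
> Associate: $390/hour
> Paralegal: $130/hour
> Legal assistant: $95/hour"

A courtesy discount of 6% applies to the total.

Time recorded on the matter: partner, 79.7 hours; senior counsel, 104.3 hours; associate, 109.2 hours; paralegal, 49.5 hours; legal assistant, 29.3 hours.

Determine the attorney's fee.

$143,594.87

Partner: 79.7 × $560 = $44,632.00
Senior counsel: 104.3 × $540 = $56,322.00
Associate: 109.2 × $390 = $42,588.00
Paralegal: 49.5 × $130 = $6,435.00
Legal assistant: 29.3 × $95 = $2,783.50
Subtotal: $152,760.50
Less 6% discount: −$9,165.63
Total: $152,760.50 − $9,165.63 = $143,594.87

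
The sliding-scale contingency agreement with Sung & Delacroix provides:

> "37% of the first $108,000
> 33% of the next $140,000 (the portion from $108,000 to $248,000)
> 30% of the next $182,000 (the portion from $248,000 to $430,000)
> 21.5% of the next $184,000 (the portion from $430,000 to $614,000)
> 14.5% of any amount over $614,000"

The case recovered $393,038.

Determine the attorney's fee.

$129,671.40

First $108,000 at 37% = $39,960.00
Next $140,000 at 33% = $46,200.00
Remaining $145,038 at 30% = $43,511.40
Fee: $39,960.00 + $46,200.00 + $43,511.40 = $129,671.40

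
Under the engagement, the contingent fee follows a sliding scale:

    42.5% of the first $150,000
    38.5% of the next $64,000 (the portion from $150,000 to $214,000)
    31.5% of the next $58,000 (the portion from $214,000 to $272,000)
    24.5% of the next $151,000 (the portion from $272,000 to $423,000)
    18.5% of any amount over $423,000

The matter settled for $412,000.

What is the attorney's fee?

$140,960.00

First $150,000 at 42.5% = $63,750.00
Next $64,000 at 38.5% = $24,640.00
Next $58,000 at 31.5% = $18,270.00
Remaining $140,000 at 24.5% = $34,300.00
Fee: $63,750.00 + $24,640.00 + $18,270.00 + $34,300.00 = $140,960.00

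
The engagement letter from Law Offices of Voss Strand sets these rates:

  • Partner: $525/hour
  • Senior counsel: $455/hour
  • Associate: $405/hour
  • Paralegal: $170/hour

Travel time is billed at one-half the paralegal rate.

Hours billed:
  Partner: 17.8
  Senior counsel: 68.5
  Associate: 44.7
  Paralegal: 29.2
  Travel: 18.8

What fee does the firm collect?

Partner: 17.8 × $525 = $9,345.00
Senior counsel: 68.5 × $455 = $31,167.50
Associate: 44.7 × $405 = $18,103.50
Paralegal: 29.2 × $170 = $4,964.00
Subtotal: $9,345.00 + $31,167.50 + $18,103.50 + $4,964.00 = $63,580.00
Travel: 18.8 × ($170 ÷ 2) = 18.8 × $85.00 = $1,598.00
Total: $63,580.00 + $1,598.00 = $65,178.00

$65,178.00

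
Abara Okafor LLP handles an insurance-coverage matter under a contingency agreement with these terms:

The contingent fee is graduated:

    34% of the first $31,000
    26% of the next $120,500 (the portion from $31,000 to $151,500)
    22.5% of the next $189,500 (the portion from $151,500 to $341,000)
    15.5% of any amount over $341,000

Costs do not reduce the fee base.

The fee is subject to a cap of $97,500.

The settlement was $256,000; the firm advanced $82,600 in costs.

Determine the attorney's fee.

$65,382.50

Fee base is the gross recovery, $256,000; costs are reimbursed separately.
First $31,000 at 34% = $10,540.00
Next $120,500 at 26% = $31,330.00
Remaining $104,500 at 22.5% = $23,512.50
Fee: $10,540.00 + $31,330.00 + $23,512.50 = $65,382.50
$65,382.50 is under the $97,500 cap.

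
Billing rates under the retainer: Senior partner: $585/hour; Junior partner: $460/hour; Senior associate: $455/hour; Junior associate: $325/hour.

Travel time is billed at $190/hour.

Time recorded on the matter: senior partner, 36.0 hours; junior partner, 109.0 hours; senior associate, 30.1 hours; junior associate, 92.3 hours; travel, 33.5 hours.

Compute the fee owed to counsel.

Senior partner: 36.0 × $585 = $21,060.00
Junior partner: 109.0 × $460 = $50,140.00
Senior associate: 30.1 × $455 = $13,695.50
Junior associate: 92.3 × $325 = $29,997.50
Subtotal: $21,060.00 + $50,140.00 + $13,695.50 + $29,997.50 = $114,893.00
Travel: 33.5 × $190 = $6,365.00
Total: $114,893.00 + $6,365.00 = $121,258.00

$121,258.00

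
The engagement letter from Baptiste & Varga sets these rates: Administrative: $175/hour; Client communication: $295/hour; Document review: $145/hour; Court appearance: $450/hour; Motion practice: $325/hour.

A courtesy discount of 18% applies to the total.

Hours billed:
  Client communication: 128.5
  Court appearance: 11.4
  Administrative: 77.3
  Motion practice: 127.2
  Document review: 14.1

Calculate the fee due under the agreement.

Administrative: 77.3 × $175 = $13,527.50
Client communication: 128.5 × $295 = $37,907.50
Document review: 14.1 × $145 = $2,044.50
Court appearance: 11.4 × $450 = $5,130.00
Motion practice: 127.2 × $325 = $41,340.00
Subtotal: $99,949.50
Less 18% discount: −$17,990.91
Total: $99,949.50 − $17,990.91 = $81,958.59

$81,958.59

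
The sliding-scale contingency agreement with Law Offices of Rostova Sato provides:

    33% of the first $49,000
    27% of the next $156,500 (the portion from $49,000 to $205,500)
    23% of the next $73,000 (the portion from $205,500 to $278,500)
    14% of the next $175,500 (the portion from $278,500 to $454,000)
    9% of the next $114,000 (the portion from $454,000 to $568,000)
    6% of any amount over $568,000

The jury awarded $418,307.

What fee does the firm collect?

First $49,000 at 33% = $16,170.00
Next $156,500 at 27% = $42,255.00
Next $73,000 at 23% = $16,790.00
Remaining $139,807 at 14% = $19,572.98
Fee: $16,170.00 + $42,255.00 + $16,790.00 + $19,572.98 = $94,787.98

$94,787.98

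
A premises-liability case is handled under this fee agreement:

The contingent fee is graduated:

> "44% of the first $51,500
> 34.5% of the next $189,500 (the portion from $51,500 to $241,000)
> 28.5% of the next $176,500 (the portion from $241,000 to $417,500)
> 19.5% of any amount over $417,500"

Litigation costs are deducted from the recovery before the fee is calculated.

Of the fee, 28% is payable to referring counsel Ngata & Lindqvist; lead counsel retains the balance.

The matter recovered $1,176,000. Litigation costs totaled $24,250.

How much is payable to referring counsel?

$78,825.25

Fee base (net of costs): $1,176,000 − $24,250 = $1,151,750
First $51,500 at 44% = $22,660.00
Next $189,500 at 34.5% = $65,377.50
Next $176,500 at 28.5% = $50,302.50
Remaining $734,250 at 19.5% = $143,178.75
Fee: $22,660.00 + $65,377.50 + $50,302.50 + $143,178.75 = $281,518.75
Referral share: 28% of $281,518.75 = $78,825.25; lead counsel retains $281,518.75 − $78,825.25 = $202,693.50.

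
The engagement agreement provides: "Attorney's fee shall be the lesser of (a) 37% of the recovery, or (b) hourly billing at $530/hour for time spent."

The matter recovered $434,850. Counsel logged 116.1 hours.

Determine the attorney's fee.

(a) 37% of $434,850 = $160,894.50
(b) 116.1 × $530 = $61,533.00
The lesser is (b): $61,533.00.

$61,533.00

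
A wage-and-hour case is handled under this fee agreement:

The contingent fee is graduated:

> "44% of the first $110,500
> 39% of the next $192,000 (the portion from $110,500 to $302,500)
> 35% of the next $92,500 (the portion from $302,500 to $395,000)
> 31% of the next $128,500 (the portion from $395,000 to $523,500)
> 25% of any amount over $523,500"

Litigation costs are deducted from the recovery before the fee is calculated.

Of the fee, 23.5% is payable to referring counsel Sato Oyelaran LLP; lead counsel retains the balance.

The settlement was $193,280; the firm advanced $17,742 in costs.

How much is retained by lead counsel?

$56,598.39

Fee base (net of costs): $193,280 − $17,742 = $175,538
First $110,500 at 44% = $48,620.00
Remaining $65,038 at 39% = $25,364.82
Fee: $48,620.00 + $25,364.82 = $73,984.82
Referral share: 23.5% of $73,984.82 = $17,386.43; lead counsel retains $73,984.82 − $17,386.43 = $56,598.39.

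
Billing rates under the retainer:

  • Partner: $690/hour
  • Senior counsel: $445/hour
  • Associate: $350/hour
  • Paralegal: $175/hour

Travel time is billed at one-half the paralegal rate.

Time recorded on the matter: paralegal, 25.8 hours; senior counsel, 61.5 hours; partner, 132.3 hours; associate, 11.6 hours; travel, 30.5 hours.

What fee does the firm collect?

Partner: 132.3 × $690 = $91,287.00
Senior counsel: 61.5 × $445 = $27,367.50
Associate: 11.6 × $350 = $4,060.00
Paralegal: 25.8 × $175 = $4,515.00
Subtotal: $91,287.00 + $27,367.50 + $4,060.00 + $4,515.00 = $127,229.50
Travel: 30.5 × ($175 ÷ 2) = 30.5 × $87.50 = $2,668.75
Total: $127,229.50 + $2,668.75 = $129,898.25

$129,898.25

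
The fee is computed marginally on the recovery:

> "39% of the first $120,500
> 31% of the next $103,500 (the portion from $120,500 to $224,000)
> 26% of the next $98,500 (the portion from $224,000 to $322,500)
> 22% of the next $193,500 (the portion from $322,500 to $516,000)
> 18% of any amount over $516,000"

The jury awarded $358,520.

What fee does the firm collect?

First $120,500 at 39% = $46,995.00
Next $103,500 at 31% = $32,085.00
Next $98,500 at 26% = $25,610.00
Remaining $36,020 at 22% = $7,924.40
Fee: $46,995.00 + $32,085.00 + $25,610.00 + $7,924.40 = $112,614.40

$112,614.40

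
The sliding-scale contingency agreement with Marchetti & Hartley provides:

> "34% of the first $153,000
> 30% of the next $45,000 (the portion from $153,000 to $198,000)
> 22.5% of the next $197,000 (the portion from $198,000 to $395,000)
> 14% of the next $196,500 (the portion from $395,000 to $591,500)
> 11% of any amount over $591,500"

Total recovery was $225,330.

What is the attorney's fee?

$71,669.25

First $153,000 at 34% = $52,020.00
Next $45,000 at 30% = $13,500.00
Remaining $27,330 at 22.5% = $6,149.25
Fee: $52,020.00 + $13,500.00 + $6,149.25 = $71,669.25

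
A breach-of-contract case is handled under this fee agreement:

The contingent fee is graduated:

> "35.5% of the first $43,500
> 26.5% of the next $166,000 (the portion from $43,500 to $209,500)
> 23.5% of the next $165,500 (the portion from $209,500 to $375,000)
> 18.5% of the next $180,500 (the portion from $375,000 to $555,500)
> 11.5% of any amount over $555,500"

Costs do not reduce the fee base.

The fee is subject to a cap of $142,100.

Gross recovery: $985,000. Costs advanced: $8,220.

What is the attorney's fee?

Fee base is the gross recovery, $985,000; costs are reimbursed separately.
First $43,500 at 35.5% = $15,442.50
Next $166,000 at 26.5% = $43,990.00
Next $165,500 at 23.5% = $38,892.50
Next $180,500 at 18.5% = $33,392.50
Remaining $429,500 at 11.5% = $49,392.50
Fee: $15,442.50 + $43,990.00 + $38,892.50 + $33,392.50 + $49,392.50 = $181,110.00
$181,110.00 exceeds the $142,100 cap, so the fee is capped at $142,100.00.

$142,100.00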